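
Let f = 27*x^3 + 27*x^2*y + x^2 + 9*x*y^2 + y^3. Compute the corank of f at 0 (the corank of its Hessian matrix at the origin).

The Hessian at 0 is [[2, 0], [0, 0]] of rank 1; hence corank 1.

1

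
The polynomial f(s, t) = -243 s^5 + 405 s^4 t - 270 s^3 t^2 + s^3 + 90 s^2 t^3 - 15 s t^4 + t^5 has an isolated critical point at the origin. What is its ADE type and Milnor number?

Type E_8, Milnor number mu = 8.

The Hessian of f at 0 has rank 0. Corank 2; j^3 = s^3 is a perfect cube, so E-series; the 5-jet and mu = 8 give E_8.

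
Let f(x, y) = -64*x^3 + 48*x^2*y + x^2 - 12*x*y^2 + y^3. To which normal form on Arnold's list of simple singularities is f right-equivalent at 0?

The Hessian of f at 0 is [[2, 0], [0, 0]] with rank 1, so corank 1. A Groebner basis of the Jacobian ideal J(f) in C{x,y} is {y^2, x}; counting standard monomials gives mu = 2. Corank 1: A-series; mu = 2 gives A_2.

A_2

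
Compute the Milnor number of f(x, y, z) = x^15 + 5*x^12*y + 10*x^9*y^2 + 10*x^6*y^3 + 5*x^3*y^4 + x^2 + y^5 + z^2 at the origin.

4

The Hessian of f at 0 is [[2, 0, 0], [0, 0, 0], [0, 0, 2]] with rank 2, so corank 1. A Groebner basis of the Jacobian ideal J(f) in C{x,y,z} is {y^4, x, z}; counting standard monomials gives mu = 4. Corank 1: A-series; mu = 4 gives A_4.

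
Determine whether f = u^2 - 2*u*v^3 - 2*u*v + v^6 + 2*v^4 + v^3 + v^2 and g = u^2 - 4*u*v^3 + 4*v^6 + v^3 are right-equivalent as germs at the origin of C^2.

The Hessian of f at 0 is [[2, -2], [-2, 2]] with rank 1, so corank 1. A Groebner basis of the Jacobian ideal J(f) in C{u,v} is {v^2, u - v}; counting standard monomials gives mu = 2. Corank 1: A-series; mu = 2 gives A_2. The Hessian of g at 0 is [[2, 0], [0, 0]] with rank 1, so corank 1. A Groebner basis of the Jacobian ideal J(g) in C{u,v} is {v^2, u}; counting standard monomials gives mu = 2. Corank 1: A-series; mu = 2 gives A_2. Both have type A_2, hence right-equivalent.

Yes.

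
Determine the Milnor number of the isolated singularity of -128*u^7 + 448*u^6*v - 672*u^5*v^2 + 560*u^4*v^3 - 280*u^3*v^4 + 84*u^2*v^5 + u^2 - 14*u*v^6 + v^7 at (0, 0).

6

The Hessian of f at 0 has rank 1. Corank 1: A-series; mu = 6 gives A_6.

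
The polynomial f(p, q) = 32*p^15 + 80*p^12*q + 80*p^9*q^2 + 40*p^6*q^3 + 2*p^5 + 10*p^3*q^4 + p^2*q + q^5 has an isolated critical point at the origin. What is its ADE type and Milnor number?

Type D6, Milnor number mu = 6.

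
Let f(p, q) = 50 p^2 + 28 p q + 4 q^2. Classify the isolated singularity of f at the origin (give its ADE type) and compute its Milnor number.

The Hessian of f at 0 has rank 2. Corank 0: nondegenerate Morse point, so A_1.

Type A_{1}, Milnor number mu = 1.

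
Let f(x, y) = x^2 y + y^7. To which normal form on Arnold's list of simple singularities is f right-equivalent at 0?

D_{8}

The Hessian of f at 0 has rank 0. Corank 2; j^3 = x^2*y has shape L^2 M (L != M), so D-series; mu = 8 gives D_8.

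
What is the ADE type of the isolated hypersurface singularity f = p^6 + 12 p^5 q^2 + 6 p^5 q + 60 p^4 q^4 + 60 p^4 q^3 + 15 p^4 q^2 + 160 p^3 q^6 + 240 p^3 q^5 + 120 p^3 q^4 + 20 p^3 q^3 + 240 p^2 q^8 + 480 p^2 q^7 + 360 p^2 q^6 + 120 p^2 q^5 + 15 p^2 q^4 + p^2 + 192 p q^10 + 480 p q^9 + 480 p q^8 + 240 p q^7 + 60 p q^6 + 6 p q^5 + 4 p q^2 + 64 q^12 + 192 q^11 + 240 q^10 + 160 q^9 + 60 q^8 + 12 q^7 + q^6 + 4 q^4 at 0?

The Hessian of f at 0 has rank 1. Corank 1: A-series; mu = 5 gives A_5.

A_5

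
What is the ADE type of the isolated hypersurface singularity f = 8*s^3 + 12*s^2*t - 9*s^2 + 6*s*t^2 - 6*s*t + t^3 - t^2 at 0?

A2

The Hessian of f at 0 has rank 1. Corank 1: A-series; mu = 2 gives A_2.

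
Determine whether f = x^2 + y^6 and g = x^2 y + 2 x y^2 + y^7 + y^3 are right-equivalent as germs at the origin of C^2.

No.

The Hessian of f at 0 has rank 1. Corank 1: A-series; mu = 5 gives A_5. The Hessian of g at 0 has rank 0. Corank 2; j^3 = y*(x + y)^2 has shape L^2 M (L != M), so D-series; mu = 8 gives D_8. f is A_5 but g is D_8, hence not right-equivalent.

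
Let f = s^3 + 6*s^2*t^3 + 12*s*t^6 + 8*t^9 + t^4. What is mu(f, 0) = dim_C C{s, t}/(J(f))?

6

The Hessian of f at 0 is [[0, 0], [0, 0]] with rank 0, so corank 2. A Groebner basis of the Jacobian ideal J(f) in C{s,t} is {t^3, s^2}; counting standard monomials gives mu = 6. Corank 2; j^3 = s^3 is a perfect cube, so E-series; the 4-jet and mu = 6 give E_6.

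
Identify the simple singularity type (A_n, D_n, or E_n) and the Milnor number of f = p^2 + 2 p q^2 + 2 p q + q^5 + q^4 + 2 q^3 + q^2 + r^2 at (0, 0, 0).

The Hessian of f at 0 has rank 2. Corank 1: A-series; mu = 4 gives A_4.

Type A_{4}, Milnor number mu = 4.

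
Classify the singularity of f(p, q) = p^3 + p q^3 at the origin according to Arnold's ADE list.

The Hessian of f at 0 has rank 0. Corank 2; j^3 = p^3 is a perfect cube, so E-series; the 4-jet and mu = 7 give E_7.

E_{7}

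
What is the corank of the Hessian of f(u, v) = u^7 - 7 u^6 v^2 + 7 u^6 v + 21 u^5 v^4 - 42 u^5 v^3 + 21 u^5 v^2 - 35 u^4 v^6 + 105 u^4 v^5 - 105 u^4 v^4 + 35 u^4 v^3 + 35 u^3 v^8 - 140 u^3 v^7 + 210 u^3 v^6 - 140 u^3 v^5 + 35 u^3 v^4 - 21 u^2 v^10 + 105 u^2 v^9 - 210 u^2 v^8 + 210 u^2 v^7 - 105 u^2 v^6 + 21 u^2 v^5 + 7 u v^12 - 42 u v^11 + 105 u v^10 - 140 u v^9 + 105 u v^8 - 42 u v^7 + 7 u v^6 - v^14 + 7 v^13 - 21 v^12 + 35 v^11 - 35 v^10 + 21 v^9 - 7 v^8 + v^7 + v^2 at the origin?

1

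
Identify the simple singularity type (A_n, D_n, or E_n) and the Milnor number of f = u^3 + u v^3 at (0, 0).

The Hessian of f at 0 is [[0, 0], [0, 0]] with rank 0, so corank 2. A Groebner basis of the Jacobian ideal J(f) in C{u,v} is {u^3, u*v^2, 3*u^2 + v^3}; counting standard monomials gives mu = 7. Corank 2; j^3 = u^3 is a perfect cube, so E-series; the 4-jet and mu = 7 give E_7.

Type E_7, Milnor number mu = 7.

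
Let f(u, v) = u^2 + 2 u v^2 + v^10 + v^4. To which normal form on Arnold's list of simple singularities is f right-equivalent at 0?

A9

The Hessian of f at 0 has rank 1. Corank 1: A-series; mu = 9 gives A_9.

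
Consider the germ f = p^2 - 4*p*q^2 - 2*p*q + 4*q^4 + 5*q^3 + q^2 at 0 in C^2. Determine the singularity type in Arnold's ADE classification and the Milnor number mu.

The Hessian of f at 0 has rank 1. Corank 1: A-series; mu = 2 gives A_2.

Type A_2, Milnor number mu = 2.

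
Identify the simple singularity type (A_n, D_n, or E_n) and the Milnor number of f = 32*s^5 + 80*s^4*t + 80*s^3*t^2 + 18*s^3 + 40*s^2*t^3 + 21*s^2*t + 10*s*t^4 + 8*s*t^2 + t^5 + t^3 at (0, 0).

The Hessian of f at 0 has rank 0. Corank 2; j^3 = (2*s + t)*(3*s + t)^2 has shape L^2 M (L != M), so D-series; mu = 6 gives D_6.

Type D6, Milnor number mu = 6.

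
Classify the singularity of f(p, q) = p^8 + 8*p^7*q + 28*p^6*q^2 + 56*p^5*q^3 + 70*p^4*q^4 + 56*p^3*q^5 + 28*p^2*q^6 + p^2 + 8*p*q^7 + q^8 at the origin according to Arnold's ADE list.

The Hessian of f at 0 has rank 1. Corank 1: A-series; mu = 7 gives A_7.

A7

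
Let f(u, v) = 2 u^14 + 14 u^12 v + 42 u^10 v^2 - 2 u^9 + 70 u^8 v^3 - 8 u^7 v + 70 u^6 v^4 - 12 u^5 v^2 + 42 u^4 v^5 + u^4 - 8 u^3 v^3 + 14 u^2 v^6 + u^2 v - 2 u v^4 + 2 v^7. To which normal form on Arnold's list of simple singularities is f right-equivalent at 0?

The Hessian of f at 0 is [[0, 0], [0, 0]] with rank 0, so corank 2. A Groebner basis of the Jacobian ideal J(f) in C{u,v} is {u^2/6 + u*v^3, -u*v + v^4, u^3, u^2*v}; counting standard monomials gives mu = 8. Corank 2; j^3 = u^2*v has shape L^2 M (L != M), so D-series; mu = 8 gives D_8.

D_{8}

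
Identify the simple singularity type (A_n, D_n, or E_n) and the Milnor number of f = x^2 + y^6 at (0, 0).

Type A_5, Milnor number mu = 5.

The Hessian of f at 0 has rank 1. Corank 1: A-series; mu = 5 gives A_5.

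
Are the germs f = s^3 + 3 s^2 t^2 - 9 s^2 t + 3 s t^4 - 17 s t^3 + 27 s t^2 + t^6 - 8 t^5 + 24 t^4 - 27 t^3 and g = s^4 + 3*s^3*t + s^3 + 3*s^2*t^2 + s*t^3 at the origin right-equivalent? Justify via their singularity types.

Yes.

The Hessian of f at 0 is [[0, 0], [0, 0]] with rank 0, so corank 2. A Groebner basis of the Jacobian ideal J(f) in C{s,t} is {-s^2 + 6*s*t + t^4 - t^3/3 - 9*t^2, s^3 + 30*s^2 - 180*s*t - 17*t^3 + 270*t^2, s^2*t + 19*s^2/3 - 38*s*t - 62*t^3/9 + 57*t^2, s^2 + s*t^2 - 6*s*t - 8*t^3/3 + 9*t^2}; counting standard monomials gives mu = 7. Corank 2; j^3 = (s - 3*t)^3 is a perfect cube, so E-series; the 4-jet and mu = 7 give E_7. The Hessian of g at 0 is [[0, 0], [0, 0]] with rank 0, so corank 2. A Groebner basis of the Jacobian ideal J(g) in C{s,t} is {3*s^2 + t^4 + t^3, s^3, s^2*t - s^2 - t^3/3, 2*s^2 + s*t^2 + 2*t^3/3}; counting standard monomials gives mu = 7. Corank 2; j^3 = s^3 is a perfect cube, so E-series; the 4-jet and mu = 7 give E_7. Both have type E_7, hence right-equivalent.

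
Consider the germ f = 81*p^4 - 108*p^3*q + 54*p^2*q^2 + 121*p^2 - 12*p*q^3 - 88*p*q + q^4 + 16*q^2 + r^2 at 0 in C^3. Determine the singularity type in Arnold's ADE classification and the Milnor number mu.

Type A3, Milnor number mu = 3.

The Hessian of f at 0 is [[242, -88, 0], [-88, 32, 0], [0, 0, 2]] with rank 2, so corank 1. A Groebner basis of the Jacobian ideal J(f) in C{p,q,r} is {q^3, p - 4*q/11, r}; counting standard monomials gives mu = 3. Corank 1: A-series; mu = 3 gives A_3.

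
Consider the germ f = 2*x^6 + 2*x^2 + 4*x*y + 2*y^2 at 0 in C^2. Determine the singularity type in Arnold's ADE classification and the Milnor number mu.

The Hessian of f at 0 is [[4, 4], [4, 4]] with rank 1, so corank 1. A Groebner basis of the Jacobian ideal J(f) in C{x,y} is {y^5, x + y}; counting standard monomials gives mu = 5. Corank 1: A-series; mu = 5 gives A_5.

Type A_{5}, Milnor number mu = 5.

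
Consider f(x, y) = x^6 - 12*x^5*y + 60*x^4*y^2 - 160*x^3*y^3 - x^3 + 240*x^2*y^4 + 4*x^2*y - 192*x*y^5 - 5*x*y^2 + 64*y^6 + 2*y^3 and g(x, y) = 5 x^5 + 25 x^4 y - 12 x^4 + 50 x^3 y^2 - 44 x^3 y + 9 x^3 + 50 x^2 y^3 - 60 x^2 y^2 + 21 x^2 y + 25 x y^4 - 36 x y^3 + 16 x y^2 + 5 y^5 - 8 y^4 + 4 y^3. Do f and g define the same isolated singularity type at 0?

The Hessian of f at 0 has rank 0. Corank 2; j^3 = -(x - 2*y)*(x - y)^2 has shape L^2 M (L != M), so D-series; mu = 7 gives D_7. The Hessian of g at 0 has rank 0. Corank 2; j^3 = (x + y)*(3*x + 2*y)^2 has shape L^2 M (L != M), so D-series; mu = 6 gives D_6. f is D_7 but g is D_6, hence not right-equivalent.

No.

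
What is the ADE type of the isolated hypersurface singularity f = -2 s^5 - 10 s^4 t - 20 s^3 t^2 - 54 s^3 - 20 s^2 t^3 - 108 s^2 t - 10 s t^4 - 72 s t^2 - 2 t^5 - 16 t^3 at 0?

The Hessian of f at 0 has rank 0. Corank 2; j^3 = -2*(3*s + 2*t)^3 is a perfect cube, so E-series; the 5-jet and mu = 8 give E_8.

E_{8}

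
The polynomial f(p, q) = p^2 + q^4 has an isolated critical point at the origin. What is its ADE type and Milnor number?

Type A_3, Milnor number mu = 3.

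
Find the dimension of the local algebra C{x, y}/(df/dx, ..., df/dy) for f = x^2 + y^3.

2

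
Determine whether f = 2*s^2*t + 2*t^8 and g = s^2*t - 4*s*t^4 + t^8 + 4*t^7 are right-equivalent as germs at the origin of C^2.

Yes.

The Hessian of f at 0 has rank 0. Corank 2; j^3 = 2*s^2*t has shape L^2 M (L != M), so D-series; mu = 9 gives D_9. The Hessian of g at 0 has rank 0. Corank 2; j^3 = s^2*t has shape L^2 M (L != M), so D-series; mu = 9 gives D_9. Both have type D_9, hence right-equivalent.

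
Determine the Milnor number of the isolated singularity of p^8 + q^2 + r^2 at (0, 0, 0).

The Hessian of f at 0 is [[0, 0, 0], [0, 2, 0], [0, 0, 2]] with rank 2, so corank 1. A Groebner basis of the Jacobian ideal J(f) in C{p,q,r} is {p^7, q, r}; counting standard monomials gives mu = 7. Corank 1: A-series; mu = 7 gives A_7.

7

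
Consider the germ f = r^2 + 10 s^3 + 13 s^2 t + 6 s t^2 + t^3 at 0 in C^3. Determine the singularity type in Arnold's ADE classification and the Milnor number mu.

Type D_{4}, Milnor number mu = 4.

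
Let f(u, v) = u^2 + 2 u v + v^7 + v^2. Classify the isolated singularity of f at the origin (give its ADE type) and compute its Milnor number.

The Hessian of f at 0 is [[2, 2], [2, 2]] with rank 1, so corank 1. A Groebner basis of the Jacobian ideal J(f) in C{u,v} is {v^6, u + v}; counting standard monomials gives mu = 6. Corank 1: A-series; mu = 6 gives A_6.

Type A6, Milnor number mu = 6.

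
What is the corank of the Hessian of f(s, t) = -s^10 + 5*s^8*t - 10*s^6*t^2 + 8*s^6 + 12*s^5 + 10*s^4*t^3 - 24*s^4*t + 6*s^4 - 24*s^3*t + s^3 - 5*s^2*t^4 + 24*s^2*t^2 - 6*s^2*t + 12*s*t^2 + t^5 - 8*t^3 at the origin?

2

The Hessian at 0 is [[0, 0], [0, 0]] of rank 0; hence corank 2.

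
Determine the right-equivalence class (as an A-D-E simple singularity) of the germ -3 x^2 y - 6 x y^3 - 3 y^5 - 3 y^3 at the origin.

D_4

The Hessian of f at 0 is [[0, 0], [0, 0]] with rank 0, so corank 2. A Groebner basis of the Jacobian ideal J(f) in C{x,y} is {y^3, x^2 + 3*y^2, x*y}; counting standard monomials gives mu = 4. Corank 2; j^3 = -3*y*(x^2 + y^2) splits into three distinct lines over C (the quadratic factor has nonzero discriminant), so D_4.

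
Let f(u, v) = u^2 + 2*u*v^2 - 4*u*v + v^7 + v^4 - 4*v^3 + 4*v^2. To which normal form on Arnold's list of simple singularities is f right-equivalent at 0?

The Hessian of f at 0 has rank 1. Corank 1: A-series; mu = 6 gives A_6.

A_6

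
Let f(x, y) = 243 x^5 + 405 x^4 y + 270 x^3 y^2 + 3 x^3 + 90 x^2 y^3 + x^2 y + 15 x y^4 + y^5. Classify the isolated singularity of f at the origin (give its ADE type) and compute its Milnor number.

The Hessian of f at 0 is [[0, 0], [0, 0]] with rank 0, so corank 2. A Groebner basis of the Jacobian ideal J(f) in C{x,y} is {-x*y/15 + y^4, x*y^2, x^2 + x*y/3}; counting standard monomials gives mu = 6. Corank 2; j^3 = x^2*(3*x + y) has shape L^2 M (L != M), so D-series; mu = 6 gives D_6.

Type D_6, Milnor number mu = 6.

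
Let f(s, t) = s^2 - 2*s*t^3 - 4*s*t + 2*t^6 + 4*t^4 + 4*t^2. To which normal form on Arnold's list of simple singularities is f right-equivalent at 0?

A_5

The Hessian of f at 0 has rank 1. Corank 1: A-series; mu = 5 gives A_5.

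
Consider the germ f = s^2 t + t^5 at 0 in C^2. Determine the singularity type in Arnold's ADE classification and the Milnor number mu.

Type D6, Milnor number mu = 6.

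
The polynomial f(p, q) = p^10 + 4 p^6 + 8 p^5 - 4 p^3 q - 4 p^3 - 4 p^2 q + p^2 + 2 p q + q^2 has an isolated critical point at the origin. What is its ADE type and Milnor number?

Type A_{9}, Milnor number mu = 9.

The Hessian of f at 0 has rank 1. Corank 1: A-series; mu = 9 gives A_9.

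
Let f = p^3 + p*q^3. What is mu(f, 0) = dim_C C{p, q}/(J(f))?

7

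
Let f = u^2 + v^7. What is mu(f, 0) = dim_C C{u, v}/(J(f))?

6

The Hessian of f at 0 is [[2, 0], [0, 0]] with rank 1, so corank 1. A Groebner basis of the Jacobian ideal J(f) in C{u,v} is {v^6, u}; counting standard monomials gives mu = 6. Corank 1: A-series; mu = 6 gives A_6.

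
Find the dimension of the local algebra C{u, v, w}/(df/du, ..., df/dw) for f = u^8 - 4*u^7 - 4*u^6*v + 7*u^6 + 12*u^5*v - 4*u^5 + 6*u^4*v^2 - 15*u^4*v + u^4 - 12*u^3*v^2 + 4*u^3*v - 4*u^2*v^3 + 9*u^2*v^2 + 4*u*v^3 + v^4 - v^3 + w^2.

6

The Hessian of f at 0 has rank 1. Corank 2; j^3 = -v^3 is a perfect cube, so E-series; the 4-jet and mu = 6 give E_6.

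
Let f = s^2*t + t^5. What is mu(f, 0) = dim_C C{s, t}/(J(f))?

The Hessian of f at 0 has rank 0. Corank 2; j^3 = s^2*t has shape L^2 M (L != M), so D-series; mu = 6 gives D_6.

6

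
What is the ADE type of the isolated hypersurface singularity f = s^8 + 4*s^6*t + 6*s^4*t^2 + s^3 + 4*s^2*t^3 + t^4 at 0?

E_6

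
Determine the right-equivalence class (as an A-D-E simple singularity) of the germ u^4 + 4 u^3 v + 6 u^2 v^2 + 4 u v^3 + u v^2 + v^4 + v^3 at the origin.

D_5

The Hessian of f at 0 has rank 0. Corank 2; j^3 = v^2*(u + v) has shape L^2 M (L != M), so D-series; mu = 5 gives D_5.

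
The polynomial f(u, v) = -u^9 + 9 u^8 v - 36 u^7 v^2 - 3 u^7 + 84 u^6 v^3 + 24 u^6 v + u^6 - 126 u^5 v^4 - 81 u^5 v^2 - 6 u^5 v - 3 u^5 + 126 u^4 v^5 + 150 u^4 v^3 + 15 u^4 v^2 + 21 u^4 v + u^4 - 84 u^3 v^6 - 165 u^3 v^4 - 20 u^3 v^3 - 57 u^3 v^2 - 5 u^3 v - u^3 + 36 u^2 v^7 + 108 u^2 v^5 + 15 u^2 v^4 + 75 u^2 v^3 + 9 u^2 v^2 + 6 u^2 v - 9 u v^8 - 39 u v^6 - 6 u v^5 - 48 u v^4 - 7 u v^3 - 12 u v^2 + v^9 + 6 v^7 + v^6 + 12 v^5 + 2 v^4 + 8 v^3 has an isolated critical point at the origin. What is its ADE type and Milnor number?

Type E_7, Milnor number mu = 7.

The Hessian of f at 0 has rank 0. Corank 2; j^3 = -(u - 2*v)^3 is a perfect cube, so E-series; the 4-jet and mu = 7 give E_7.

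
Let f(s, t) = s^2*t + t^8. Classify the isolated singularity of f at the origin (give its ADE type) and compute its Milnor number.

Type D_9, Milnor number mu = 9.

The Hessian of f at 0 has rank 0. Corank 2; j^3 = s^2*t has shape L^2 M (L != M), so D-series; mu = 9 gives D_9.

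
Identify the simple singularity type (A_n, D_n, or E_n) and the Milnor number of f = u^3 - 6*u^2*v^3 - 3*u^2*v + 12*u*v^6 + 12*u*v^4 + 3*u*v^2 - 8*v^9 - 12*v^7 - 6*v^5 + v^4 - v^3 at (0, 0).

The Hessian of f at 0 is [[0, 0], [0, 0]] with rank 0, so corank 2. A Groebner basis of the Jacobian ideal J(f) in C{u,v} is {v^3, u^2 - 2*u*v + v^2}; counting standard monomials gives mu = 6. Corank 2; j^3 = (u - v)^3 is a perfect cube, so E-series; the 4-jet and mu = 6 give E_6.

Type E_6, Milnor number mu = 6.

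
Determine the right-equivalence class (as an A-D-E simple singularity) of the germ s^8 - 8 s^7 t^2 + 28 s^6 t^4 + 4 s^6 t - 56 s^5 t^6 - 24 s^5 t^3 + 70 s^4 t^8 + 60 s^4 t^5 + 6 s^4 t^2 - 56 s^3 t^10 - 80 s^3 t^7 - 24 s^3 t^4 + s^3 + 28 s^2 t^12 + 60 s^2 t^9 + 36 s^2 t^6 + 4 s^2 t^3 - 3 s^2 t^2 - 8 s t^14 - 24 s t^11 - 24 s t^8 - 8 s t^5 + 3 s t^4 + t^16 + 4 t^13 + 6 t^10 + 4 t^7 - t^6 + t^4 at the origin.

E_6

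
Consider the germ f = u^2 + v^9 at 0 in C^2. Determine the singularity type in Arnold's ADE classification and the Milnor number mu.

Type A_{8}, Milnor number mu = 8.

The Hessian of f at 0 has rank 1. Corank 1: A-series; mu = 8 gives A_8.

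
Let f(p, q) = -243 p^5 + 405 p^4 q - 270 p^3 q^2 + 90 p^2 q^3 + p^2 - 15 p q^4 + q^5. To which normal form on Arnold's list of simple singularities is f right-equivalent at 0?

A4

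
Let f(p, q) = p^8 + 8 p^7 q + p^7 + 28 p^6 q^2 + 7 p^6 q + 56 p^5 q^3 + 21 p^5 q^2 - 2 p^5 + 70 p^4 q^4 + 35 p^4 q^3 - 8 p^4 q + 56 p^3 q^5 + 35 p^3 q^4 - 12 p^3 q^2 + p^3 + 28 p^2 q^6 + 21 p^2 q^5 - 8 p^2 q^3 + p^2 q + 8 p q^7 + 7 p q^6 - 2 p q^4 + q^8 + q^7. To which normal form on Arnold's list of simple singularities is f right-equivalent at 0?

D_{9}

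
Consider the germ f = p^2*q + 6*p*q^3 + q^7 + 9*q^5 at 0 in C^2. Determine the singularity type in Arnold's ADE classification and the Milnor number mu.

The Hessian of f at 0 is [[0, 0], [0, 0]] with rank 0, so corank 2. A Groebner basis of the Jacobian ideal J(f) in C{p,q} is {p^2*q^2 + 9*p^2/7 + 27*p*q^2/7, p^3 - 27*p^2/7 - 81*p*q^2/7, p*q/3 + q^3}; counting standard monomials gives mu = 8. Corank 2; j^3 = p^2*q has shape L^2 M (L != M), so D-series; mu = 8 gives D_8.

Type D_8, Milnor number mu = 8.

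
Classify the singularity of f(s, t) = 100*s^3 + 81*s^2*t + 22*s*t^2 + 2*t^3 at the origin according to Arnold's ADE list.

D_{4}

The Hessian of f at 0 has rank 0. Corank 2; j^3 = (4*s + t)*(25*s^2 + 14*s*t + 2*t^2) splits into three distinct lines over C (the quadratic factor has nonzero discriminant), so D_4.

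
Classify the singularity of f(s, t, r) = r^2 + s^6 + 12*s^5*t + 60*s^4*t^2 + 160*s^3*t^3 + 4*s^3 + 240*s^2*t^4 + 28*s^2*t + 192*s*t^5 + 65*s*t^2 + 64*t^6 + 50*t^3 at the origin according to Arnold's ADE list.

D_7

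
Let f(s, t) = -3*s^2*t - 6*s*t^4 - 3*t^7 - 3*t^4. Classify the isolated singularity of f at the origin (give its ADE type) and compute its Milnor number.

Type D_{5}, Milnor number mu = 5.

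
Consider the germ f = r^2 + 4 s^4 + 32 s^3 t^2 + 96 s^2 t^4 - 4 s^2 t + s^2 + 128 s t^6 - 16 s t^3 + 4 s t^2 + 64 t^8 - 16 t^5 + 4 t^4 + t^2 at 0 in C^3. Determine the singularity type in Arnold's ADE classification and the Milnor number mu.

Type A_{1}, Milnor number mu = 1.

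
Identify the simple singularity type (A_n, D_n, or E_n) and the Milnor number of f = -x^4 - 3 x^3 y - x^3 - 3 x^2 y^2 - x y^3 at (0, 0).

The Hessian of f at 0 has rank 0. Corank 2; j^3 = -x^3 is a perfect cube, so E-series; the 4-jet and mu = 7 give E_7.

Type E_7, Milnor number mu = 7.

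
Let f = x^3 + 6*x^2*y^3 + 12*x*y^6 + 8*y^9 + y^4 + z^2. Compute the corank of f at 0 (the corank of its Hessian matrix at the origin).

The Hessian at 0 is [[0, 0, 0], [0, 0, 0], [0, 0, 2]] of rank 1; hence corank 2.

2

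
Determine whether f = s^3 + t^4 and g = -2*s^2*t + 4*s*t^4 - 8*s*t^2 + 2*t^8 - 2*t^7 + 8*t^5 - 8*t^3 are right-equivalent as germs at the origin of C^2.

No.

The Hessian of f at 0 is [[0, 0], [0, 0]] with rank 0, so corank 2. A Groebner basis of the Jacobian ideal J(f) in C{s,t} is {t^3, s^2}; counting standard monomials gives mu = 6. Corank 2; j^3 = s^3 is a perfect cube, so E-series; the 4-jet and mu = 6 give E_6. The Hessian of g at 0 is [[0, 0], [0, 0]] with rank 0, so corank 2. A Groebner basis of the Jacobian ideal J(g) in C{s,t} is {s^2*t^2 - 32*s^2*t + 4*s^2 - 128*s*t^2 + 12*s*t - 128*t^3 + 8*t^2, 8*s^2*t - s^2 + s*t^3 + 32*s*t^2 - 2*s*t + 32*t^3, -s*t + t^4 - 2*t^2, s^3 + 6*s^2*t + 12*s*t^2 + 8*t^3}; counting standard monomials gives mu = 9. Corank 2; j^3 = -2*t*(s + 2*t)^2 has shape L^2 M (L != M), so D-series; mu = 9 gives D_9. f is E_6 but g is D_9, hence not right-equivalent.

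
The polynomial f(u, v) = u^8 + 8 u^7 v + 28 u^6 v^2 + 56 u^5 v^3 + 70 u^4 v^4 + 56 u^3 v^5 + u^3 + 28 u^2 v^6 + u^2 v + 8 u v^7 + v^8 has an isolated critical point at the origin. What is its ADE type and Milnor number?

Type D_{9}, Milnor number mu = 9.

The Hessian of f at 0 has rank 0. Corank 2; j^3 = u^2*(u + v) has shape L^2 M (L != M), so D-series; mu = 9 gives D_9.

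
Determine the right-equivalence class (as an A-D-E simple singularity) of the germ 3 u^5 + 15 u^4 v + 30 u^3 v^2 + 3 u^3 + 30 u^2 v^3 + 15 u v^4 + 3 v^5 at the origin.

E_8

The Hessian of f at 0 has rank 0. Corank 2; j^3 = 3*u^3 is a perfect cube, so E-series; the 5-jet and mu = 8 give E_8.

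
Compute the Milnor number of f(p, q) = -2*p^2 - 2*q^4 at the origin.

3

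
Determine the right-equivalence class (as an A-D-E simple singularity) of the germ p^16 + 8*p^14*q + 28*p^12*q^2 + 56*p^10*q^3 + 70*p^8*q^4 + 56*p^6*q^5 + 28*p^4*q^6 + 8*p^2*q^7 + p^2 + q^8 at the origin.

A_{7}

The Hessian of f at 0 is [[2, 0], [0, 0]] with rank 1, so corank 1. A Groebner basis of the Jacobian ideal J(f) in C{p,q} is {q^7, p}; counting standard monomials gives mu = 7. Corank 1: A-series; mu = 7 gives A_7.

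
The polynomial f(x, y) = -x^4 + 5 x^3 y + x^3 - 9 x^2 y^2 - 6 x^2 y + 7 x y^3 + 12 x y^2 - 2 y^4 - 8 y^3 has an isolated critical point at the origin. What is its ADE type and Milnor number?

Type E7, Milnor number mu = 7.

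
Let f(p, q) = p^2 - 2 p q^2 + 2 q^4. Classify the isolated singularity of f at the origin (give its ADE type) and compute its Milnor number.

Type A_3, Milnor number mu = 3.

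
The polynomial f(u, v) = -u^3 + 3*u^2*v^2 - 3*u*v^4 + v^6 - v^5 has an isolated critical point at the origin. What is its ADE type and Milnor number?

The Hessian of f at 0 has rank 0. Corank 2; j^3 = -u^3 is a perfect cube, so E-series; the 5-jet and mu = 8 give E_8.

Type E_8, Milnor number mu = 8.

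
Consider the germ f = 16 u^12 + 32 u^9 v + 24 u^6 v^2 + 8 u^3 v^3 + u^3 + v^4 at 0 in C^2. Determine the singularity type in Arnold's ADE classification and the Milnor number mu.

The Hessian of f at 0 has rank 0. Corank 2; j^3 = u^3 is a perfect cube, so E-series; the 4-jet and mu = 6 give E_6.

Type E6, Milnor number mu = 6.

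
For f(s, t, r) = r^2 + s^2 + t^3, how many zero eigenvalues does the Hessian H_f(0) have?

Hessian at 0 has rank 2.

1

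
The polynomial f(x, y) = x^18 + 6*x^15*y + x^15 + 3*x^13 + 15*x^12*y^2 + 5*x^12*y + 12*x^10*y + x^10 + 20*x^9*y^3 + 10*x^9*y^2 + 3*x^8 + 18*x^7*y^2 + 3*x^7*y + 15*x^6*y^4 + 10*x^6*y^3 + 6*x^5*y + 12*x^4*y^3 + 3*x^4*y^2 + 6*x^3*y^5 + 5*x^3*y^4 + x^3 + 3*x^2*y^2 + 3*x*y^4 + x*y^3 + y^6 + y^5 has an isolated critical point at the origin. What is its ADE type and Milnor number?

The Hessian of f at 0 has rank 0. Corank 2; j^3 = x^3 is a perfect cube, so E-series; the 4-jet and mu = 7 give E_7.

Type E7, Milnor number mu = 7.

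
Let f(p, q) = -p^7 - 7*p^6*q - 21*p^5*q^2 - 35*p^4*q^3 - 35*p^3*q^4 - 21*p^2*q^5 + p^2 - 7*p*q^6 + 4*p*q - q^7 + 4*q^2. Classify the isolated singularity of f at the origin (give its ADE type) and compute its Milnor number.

Type A_6, Milnor number mu = 6.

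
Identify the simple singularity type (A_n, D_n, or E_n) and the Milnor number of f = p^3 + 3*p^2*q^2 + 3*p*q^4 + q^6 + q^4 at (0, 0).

Type E_6, Milnor number mu = 6.

The Hessian of f at 0 is [[0, 0], [0, 0]] with rank 0, so corank 2. A Groebner basis of the Jacobian ideal J(f) in C{p,q} is {p^3, p^2*q, p^2/2 + p*q^2, q^3}; counting standard monomials gives mu = 6. Corank 2; j^3 = p^3 is a perfect cube, so E-series; the 4-jet and mu = 6 give E_6.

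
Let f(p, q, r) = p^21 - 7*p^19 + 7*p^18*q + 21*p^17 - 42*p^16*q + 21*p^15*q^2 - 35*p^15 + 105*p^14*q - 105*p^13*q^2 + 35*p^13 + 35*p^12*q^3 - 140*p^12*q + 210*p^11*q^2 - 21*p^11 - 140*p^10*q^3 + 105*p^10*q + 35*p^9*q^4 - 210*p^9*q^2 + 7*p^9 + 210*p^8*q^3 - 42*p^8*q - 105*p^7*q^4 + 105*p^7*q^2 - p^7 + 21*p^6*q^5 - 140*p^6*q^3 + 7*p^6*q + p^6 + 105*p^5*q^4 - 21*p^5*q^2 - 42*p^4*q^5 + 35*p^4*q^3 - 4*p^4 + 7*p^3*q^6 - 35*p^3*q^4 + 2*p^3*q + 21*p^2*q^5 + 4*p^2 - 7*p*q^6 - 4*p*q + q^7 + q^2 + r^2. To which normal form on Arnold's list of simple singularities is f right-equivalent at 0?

A_{6}

The Hessian of f at 0 is [[8, -4, 0], [-4, 2, 0], [0, 0, 2]] with rank 2, so corank 1. A Groebner basis of the Jacobian ideal J(f) in C{p,q,r} is {-16*p*q + q^4 + 8*q^2, p*q^2 - 8*p/3 - q^3/3 + 4*q/3, p^2 - p*q + q^2/4, r}; counting standard monomials gives mu = 6. Corank 1: A-series; mu = 6 gives A_6.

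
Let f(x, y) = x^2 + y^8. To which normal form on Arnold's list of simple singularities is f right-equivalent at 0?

The Hessian of f at 0 is [[2, 0], [0, 0]] with rank 1, so corank 1. A Groebner basis of the Jacobian ideal J(f) in C{x,y} is {y^7, x}; counting standard monomials gives mu = 7. Corank 1: A-series; mu = 7 gives A_7.

A_{7}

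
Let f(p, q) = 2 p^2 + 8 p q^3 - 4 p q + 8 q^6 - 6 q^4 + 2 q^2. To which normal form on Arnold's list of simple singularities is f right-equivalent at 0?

A_3

The Hessian of f at 0 has rank 1. Corank 1: A-series; mu = 3 gives A_3.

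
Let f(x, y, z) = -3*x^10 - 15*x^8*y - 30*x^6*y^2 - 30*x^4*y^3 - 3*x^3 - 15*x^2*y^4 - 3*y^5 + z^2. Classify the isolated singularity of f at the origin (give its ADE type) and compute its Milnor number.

Type E_8, Milnor number mu = 8.

The Hessian of f at 0 is [[0, 0, 0], [0, 0, 0], [0, 0, 2]] with rank 1, so corank 2. A Groebner basis of the Jacobian ideal J(f) in C{x,y,z} is {y^4, x^2, z}; counting standard monomials gives mu = 8. Corank 2; j^3 = -3*x^3 is a perfect cube, so E-series; the 5-jet and mu = 8 give E_8.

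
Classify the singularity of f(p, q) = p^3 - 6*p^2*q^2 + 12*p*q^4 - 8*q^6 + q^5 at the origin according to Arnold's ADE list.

E_8

The Hessian of f at 0 has rank 0. Corank 2; j^3 = p^3 is a perfect cube, so E-series; the 5-jet and mu = 8 give E_8.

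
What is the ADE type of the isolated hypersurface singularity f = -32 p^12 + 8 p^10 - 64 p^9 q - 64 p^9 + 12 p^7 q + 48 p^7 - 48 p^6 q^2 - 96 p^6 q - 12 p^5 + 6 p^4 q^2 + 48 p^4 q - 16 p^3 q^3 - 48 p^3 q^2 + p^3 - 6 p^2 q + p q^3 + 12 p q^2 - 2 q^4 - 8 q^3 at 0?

E7

The Hessian of f at 0 has rank 0. Corank 2; j^3 = (p - 2*q)^3 is a perfect cube, so E-series; the 4-jet and mu = 7 give E_7.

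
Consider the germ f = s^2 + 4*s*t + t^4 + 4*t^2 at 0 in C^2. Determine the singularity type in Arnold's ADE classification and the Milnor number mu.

The Hessian of f at 0 has rank 1. Corank 1: A-series; mu = 3 gives A_3.

Type A_3, Milnor number mu = 3.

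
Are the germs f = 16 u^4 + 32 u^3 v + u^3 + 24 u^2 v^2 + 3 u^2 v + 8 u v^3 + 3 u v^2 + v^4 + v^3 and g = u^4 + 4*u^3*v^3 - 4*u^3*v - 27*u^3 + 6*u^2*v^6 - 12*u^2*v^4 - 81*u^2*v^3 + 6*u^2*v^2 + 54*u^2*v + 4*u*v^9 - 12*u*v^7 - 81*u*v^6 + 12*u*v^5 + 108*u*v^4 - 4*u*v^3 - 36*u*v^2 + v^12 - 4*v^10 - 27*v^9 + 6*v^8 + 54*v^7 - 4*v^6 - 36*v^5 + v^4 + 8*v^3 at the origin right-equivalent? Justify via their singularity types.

The Hessian of f at 0 is [[0, 0], [0, 0]] with rank 0, so corank 2. A Groebner basis of the Jacobian ideal J(f) in C{u,v} is {v^4, u*v^2 + 5*v^3/6, u^2 + 2*u*v + v^2}; counting standard monomials gives mu = 6. Corank 2; j^3 = (u + v)^3 is a perfect cube, so E-series; the 4-jet and mu = 6 give E_6. The Hessian of g at 0 is [[0, 0], [0, 0]] with rank 0, so corank 2. A Groebner basis of the Jacobian ideal J(g) in C{u,v} is {v^4, u*v^2 - 7*v^3/9, u^2 - 4*u*v/3 + 4*v^2/9}; counting standard monomials gives mu = 6. Corank 2; j^3 = -(3*u - 2*v)^3 is a perfect cube, so E-series; the 4-jet and mu = 6 give E_6. Both have type E_6, hence right-equivalent.

Yes.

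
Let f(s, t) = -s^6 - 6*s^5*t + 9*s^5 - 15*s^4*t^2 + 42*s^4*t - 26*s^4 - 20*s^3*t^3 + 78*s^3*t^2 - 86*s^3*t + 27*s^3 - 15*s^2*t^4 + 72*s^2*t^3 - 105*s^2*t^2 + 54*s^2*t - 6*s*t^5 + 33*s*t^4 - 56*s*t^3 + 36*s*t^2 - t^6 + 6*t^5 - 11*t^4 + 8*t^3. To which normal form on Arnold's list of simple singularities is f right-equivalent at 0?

E6

The Hessian of f at 0 is [[0, 0], [0, 0]] with rank 0, so corank 2. A Groebner basis of the Jacobian ideal J(f) in C{s,t} is {s^3 - 54*s^2 - 72*s*t - 24*t^2, s^2*t + 72*s^2 + 96*s*t + 32*t^2, -189*s^2/2 + s*t^2 - 126*s*t - 42*t^2, 243*s^2/2 + 162*s*t + t^3 + 54*t^2}; counting standard monomials gives mu = 6. Corank 2; j^3 = (3*s + 2*t)^3 is a perfect cube, so E-series; the 4-jet and mu = 6 give E_6.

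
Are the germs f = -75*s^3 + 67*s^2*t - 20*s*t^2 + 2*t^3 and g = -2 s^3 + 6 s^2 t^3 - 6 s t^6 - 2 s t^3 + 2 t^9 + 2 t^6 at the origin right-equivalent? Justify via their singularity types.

No.

The Hessian of f at 0 has rank 0. Corank 2; j^3 = -(3*s - t)*(25*s^2 - 14*s*t + 2*t^2) splits into three distinct lines over C (the quadratic factor has nonzero discriminant), so D_4. The Hessian of g at 0 has rank 0. Corank 2; j^3 = -2*s^3 is a perfect cube, so E-series; the 4-jet and mu = 7 give E_7. f is D_4 but g is E_7, hence not right-equivalent.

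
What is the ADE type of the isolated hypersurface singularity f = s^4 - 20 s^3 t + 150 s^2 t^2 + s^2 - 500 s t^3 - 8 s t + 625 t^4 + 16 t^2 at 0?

A3

The Hessian of f at 0 has rank 1. Corank 1: A-series; mu = 3 gives A_3.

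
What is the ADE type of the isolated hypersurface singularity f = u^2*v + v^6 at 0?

The Hessian of f at 0 has rank 0. Corank 2; j^3 = u^2*v has shape L^2 M (L != M), so D-series; mu = 7 gives D_7.

D_{7}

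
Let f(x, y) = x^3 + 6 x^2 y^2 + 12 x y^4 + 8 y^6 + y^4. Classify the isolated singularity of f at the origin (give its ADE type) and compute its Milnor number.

Type E6, Milnor number mu = 6.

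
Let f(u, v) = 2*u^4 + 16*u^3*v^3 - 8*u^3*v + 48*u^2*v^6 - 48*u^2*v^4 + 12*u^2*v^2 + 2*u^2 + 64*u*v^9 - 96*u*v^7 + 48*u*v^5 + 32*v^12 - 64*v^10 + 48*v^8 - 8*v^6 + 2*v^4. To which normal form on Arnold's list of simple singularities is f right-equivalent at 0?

The Hessian of f at 0 is [[4, 0], [0, 0]] with rank 1, so corank 1. A Groebner basis of the Jacobian ideal J(f) in C{u,v} is {v^3, u}; counting standard monomials gives mu = 3. Corank 1: A-series; mu = 3 gives A_3.

A_{3}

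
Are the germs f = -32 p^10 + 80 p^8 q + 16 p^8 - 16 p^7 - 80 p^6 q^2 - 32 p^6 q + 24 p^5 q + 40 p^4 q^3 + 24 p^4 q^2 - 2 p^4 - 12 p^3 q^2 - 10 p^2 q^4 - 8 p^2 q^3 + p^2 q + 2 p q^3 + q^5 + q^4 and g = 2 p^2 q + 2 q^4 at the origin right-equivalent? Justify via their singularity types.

Yes.

The Hessian of f at 0 has rank 0. Corank 2; j^3 = p^2*q has shape L^2 M (L != M), so D-series; mu = 5 gives D_5. The Hessian of g at 0 has rank 0. Corank 2; j^3 = 2*p^2*q has shape L^2 M (L != M), so D-series; mu = 5 gives D_5. Both have type D_5, hence right-equivalent.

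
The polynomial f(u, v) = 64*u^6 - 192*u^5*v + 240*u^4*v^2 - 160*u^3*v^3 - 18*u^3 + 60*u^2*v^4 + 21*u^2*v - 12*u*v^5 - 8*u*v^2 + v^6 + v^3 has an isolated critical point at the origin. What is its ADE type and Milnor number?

The Hessian of f at 0 has rank 0. Corank 2; j^3 = -(2*u - v)*(3*u - v)^2 has shape L^2 M (L != M), so D-series; mu = 7 gives D_7.

Type D_7, Milnor number mu = 7.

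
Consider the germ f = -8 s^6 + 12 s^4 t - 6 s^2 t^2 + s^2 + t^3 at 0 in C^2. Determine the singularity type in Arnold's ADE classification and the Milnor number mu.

The Hessian of f at 0 is [[2, 0], [0, 0]] with rank 1, so corank 1. A Groebner basis of the Jacobian ideal J(f) in C{s,t} is {t^2, s}; counting standard monomials gives mu = 2. Corank 1: A-series; mu = 2 gives A_2.

Type A2, Milnor number mu = 2.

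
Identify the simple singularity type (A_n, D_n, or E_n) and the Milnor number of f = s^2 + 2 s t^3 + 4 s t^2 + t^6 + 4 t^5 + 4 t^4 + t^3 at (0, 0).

The Hessian of f at 0 has rank 1. Corank 1: A-series; mu = 2 gives A_2.

Type A_{2}, Milnor number mu = 2.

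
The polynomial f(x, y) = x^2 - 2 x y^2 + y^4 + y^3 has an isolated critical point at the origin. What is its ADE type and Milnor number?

The Hessian of f at 0 is [[2, 0], [0, 0]] with rank 1, so corank 1. A Groebner basis of the Jacobian ideal J(f) in C{x,y} is {y^2, x}; counting standard monomials gives mu = 2. Corank 1: A-series; mu = 2 gives A_2.

Type A2, Milnor number mu = 2.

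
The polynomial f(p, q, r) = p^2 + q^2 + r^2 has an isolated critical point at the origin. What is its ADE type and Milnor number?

The Hessian of f at 0 has rank 3. Corank 0: nondegenerate Morse point, so A_1.

Type A_1, Milnor number mu = 1.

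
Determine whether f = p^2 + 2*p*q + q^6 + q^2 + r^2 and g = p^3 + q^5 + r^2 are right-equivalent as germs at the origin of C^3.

The Hessian of f at 0 is [[2, 2, 0], [2, 2, 0], [0, 0, 2]] with rank 2, so corank 1. A Groebner basis of the Jacobian ideal J(f) in C{p,q,r} is {q^5, p + q, r}; counting standard monomials gives mu = 5. Corank 1: A-series; mu = 5 gives A_5. The Hessian of g at 0 is [[0, 0, 0], [0, 0, 0], [0, 0, 2]] with rank 1, so corank 2. A Groebner basis of the Jacobian ideal J(g) in C{p,q,r} is {q^4, p^2, r}; counting standard monomials gives mu = 8. Corank 2; j^3 = p^3 is a perfect cube, so E-series; the 5-jet and mu = 8 give E_8. f is A_5 but g is E_8, hence not right-equivalent.

No.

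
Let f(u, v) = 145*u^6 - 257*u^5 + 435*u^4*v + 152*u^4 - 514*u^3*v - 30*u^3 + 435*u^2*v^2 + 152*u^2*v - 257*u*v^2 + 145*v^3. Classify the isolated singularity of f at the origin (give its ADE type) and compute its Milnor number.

The Hessian of f at 0 has rank 0. Corank 2; j^3 = -(3*u - 5*v)*(10*u^2 - 34*u*v + 29*v^2) splits into three distinct lines over C (the quadratic factor has nonzero discriminant), so D_4.

Type D_4, Milnor number mu = 4.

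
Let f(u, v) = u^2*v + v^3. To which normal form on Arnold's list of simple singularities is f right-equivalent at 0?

D_4

The Hessian of f at 0 is [[0, 0], [0, 0]] with rank 0, so corank 2. A Groebner basis of the Jacobian ideal J(f) in C{u,v} is {v^3, u^2 + 3*v^2, u*v}; counting standard monomials gives mu = 4. Corank 2; j^3 = v*(u^2 + v^2) splits into three distinct lines over C (the quadratic factor has nonzero discriminant), so D_4.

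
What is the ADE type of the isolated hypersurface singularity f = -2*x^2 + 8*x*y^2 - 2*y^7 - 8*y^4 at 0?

A6

The Hessian of f at 0 has rank 1. Corank 1: A-series; mu = 6 gives A_6.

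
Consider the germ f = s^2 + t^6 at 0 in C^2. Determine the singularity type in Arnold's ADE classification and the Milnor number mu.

Type A_5, Milnor number mu = 5.

The Hessian of f at 0 has rank 1. Corank 1: A-series; mu = 5 gives A_5.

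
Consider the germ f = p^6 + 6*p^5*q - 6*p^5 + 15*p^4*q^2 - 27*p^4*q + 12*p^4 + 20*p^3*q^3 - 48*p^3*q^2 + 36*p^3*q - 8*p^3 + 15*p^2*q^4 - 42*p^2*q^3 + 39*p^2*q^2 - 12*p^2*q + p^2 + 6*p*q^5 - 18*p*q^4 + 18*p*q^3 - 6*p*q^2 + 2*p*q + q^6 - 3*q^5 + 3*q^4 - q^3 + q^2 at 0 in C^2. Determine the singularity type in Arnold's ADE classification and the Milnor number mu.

The Hessian of f at 0 is [[2, 2], [2, 2]] with rank 1, so corank 1. A Groebner basis of the Jacobian ideal J(f) in C{p,q} is {q^2, p + q}; counting standard monomials gives mu = 2. Corank 1: A-series; mu = 2 gives A_2.

Type A2, Milnor number mu = 2.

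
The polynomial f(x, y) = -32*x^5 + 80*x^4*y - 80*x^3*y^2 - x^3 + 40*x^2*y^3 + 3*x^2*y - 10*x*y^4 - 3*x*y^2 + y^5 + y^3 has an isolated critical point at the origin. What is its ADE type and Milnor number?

Type E_8, Milnor number mu = 8.

The Hessian of f at 0 has rank 0. Corank 2; j^3 = -(x - y)^3 is a perfect cube, so E-series; the 5-jet and mu = 8 give E_8.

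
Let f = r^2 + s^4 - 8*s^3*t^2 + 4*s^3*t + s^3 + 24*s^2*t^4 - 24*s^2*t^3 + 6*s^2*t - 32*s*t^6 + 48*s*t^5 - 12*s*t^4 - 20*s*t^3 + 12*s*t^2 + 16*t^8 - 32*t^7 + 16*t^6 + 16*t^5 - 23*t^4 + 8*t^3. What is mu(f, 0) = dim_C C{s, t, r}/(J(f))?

6

The Hessian of f at 0 has rank 1. Corank 2; j^3 = (s + 2*t)^3 is a perfect cube, so E-series; the 4-jet and mu = 6 give E_6.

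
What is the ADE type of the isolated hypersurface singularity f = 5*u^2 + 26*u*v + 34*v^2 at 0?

A_{1}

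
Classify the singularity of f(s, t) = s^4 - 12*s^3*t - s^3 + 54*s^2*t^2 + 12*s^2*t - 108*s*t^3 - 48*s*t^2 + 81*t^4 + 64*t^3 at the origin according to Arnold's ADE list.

E_{6}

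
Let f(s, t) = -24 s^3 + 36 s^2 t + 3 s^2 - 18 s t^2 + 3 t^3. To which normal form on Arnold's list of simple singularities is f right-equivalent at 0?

A_{2}

The Hessian of f at 0 is [[6, 0], [0, 0]] with rank 1, so corank 1. A Groebner basis of the Jacobian ideal J(f) in C{s,t} is {t^2, s}; counting standard monomials gives mu = 2. Corank 1: A-series; mu = 2 gives A_2.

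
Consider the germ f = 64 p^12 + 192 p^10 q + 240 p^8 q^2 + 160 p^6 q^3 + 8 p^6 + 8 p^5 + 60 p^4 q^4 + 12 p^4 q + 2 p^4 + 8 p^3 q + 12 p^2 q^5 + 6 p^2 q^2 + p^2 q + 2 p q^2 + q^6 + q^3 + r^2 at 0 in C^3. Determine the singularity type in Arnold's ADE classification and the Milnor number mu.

Type D_7, Milnor number mu = 7.

The Hessian of f at 0 is [[0, 0, 0], [0, 0, 0], [0, 0, 2]] with rank 1, so corank 2. A Groebner basis of the Jacobian ideal J(f) in C{p,q,r} is {5*p^2/6 + 53*p*q/24 + q^4 + 13*q^3/12 + 11*q^2/8, p^3 + p^2 + 7*p*q/4 + q^3/2 + 3*q^2/4, p^2*q + p*q/2 + q^2/2, -p^2/3 + p*q^2 - 13*p*q/12 + q^3/6 - 3*q^2/4, r}; counting standard monomials gives mu = 7. Corank 2; j^3 = q*(p + q)^2 has shape L^2 M (L != M), so D-series; mu = 7 gives D_7.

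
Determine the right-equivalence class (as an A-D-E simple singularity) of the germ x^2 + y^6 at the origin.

A_5

The Hessian of f at 0 has rank 1. Corank 1: A-series; mu = 5 gives A_5.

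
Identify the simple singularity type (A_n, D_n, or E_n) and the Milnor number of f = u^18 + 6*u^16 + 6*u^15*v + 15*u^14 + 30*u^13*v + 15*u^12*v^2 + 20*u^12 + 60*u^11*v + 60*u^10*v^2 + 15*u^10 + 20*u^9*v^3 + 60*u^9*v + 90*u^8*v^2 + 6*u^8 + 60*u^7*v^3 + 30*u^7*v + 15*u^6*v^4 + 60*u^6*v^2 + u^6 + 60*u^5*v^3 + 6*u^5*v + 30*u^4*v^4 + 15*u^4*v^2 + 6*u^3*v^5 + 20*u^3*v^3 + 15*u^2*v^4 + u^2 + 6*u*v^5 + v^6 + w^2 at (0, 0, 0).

The Hessian of f at 0 is [[2, 0, 0], [0, 0, 0], [0, 0, 2]] with rank 2, so corank 1. A Groebner basis of the Jacobian ideal J(f) in C{u,v,w} is {v^5, u, w}; counting standard monomials gives mu = 5. Corank 1: A-series; mu = 5 gives A_5.

Type A5, Milnor number mu = 5.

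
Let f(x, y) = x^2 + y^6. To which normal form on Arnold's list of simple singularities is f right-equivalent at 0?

A5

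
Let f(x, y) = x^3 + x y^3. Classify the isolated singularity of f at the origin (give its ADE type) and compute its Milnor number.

Type E_7, Milnor number mu = 7.

The Hessian of f at 0 has rank 0. Corank 2; j^3 = x^3 is a perfect cube, so E-series; the 4-jet and mu = 7 give E_7.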